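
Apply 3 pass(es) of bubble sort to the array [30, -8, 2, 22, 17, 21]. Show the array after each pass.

After pass 1: [-8, 2, 22, 17, 21, 30] (5 swaps)
After pass 2: [-8, 2, 17, 21, 22, 30] (2 swaps)
After pass 3: [-8, 2, 17, 21, 22, 30] (0 swaps)
Total swaps: 7


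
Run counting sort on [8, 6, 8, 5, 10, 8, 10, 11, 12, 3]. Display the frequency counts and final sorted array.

Count array: [0, 0, 0, 1, 0, 1, 1, 0, 3, 0, 2, 1, 1]
(count[i] = number of elements equal to i)
Cumulative count: [0, 0, 0, 1, 1, 2, 3, 3, 6, 6, 8, 9, 10]
Sorted: [3, 5, 6, 8, 8, 8, 10, 10, 11, 12]


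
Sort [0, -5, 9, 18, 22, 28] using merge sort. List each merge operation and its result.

Divide and conquer:
  Merge [-5] + [9] -> [-5, 9]
  Merge [0] + [-5, 9] -> [-5, 0, 9]
  Merge [22] + [28] -> [22, 28]
  Merge [18] + [22, 28] -> [18, 22, 28]
  Merge [-5, 0, 9] + [18, 22, 28] -> [-5, 0, 9, 18, 22, 28]


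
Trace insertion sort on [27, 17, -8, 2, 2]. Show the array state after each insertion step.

First element 27 is already 'sorted'
Insert 17: shifted 1 elements -> [17, 27, -8, 2, 2]
Insert -8: shifted 2 elements -> [-8, 17, 27, 2, 2]
Insert 2: shifted 2 elements -> [-8, 2, 17, 27, 2]
Insert 2: shifted 2 elements -> [-8, 2, 2, 17, 27]


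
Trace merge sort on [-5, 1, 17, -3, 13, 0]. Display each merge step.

Divide and conquer:
  Merge [1] + [17] -> [1, 17]
  Merge [-5] + [1, 17] -> [-5, 1, 17]
  Merge [13] + [0] -> [0, 13]
  Merge [-3] + [0, 13] -> [-3, 0, 13]
  Merge [-5, 1, 17] + [-3, 0, 13] -> [-5, -3, 0, 1, 13, 17]


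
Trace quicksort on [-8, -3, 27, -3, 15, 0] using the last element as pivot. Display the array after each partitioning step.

Partition 1: pivot=0 at index 3 -> [-8, -3, -3, 0, 15, 27]
Partition 2: pivot=-3 at index 2 -> [-8, -3, -3, 0, 15, 27]
Partition 3: pivot=-3 at index 1 -> [-8, -3, -3, 0, 15, 27]
Partition 4: pivot=27 at index 5 -> [-8, -3, -3, 0, 15, 27]


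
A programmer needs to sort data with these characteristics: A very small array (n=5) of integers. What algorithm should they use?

Best choice: Insertion sort
Reason: For tiny inputs the O(n^2) overhead is negligible and insertion sort has minimal constant factors


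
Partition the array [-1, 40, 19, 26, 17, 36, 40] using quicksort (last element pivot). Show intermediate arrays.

Partition 1: pivot=40 at index 6 -> [-1, 40, 19, 26, 17, 36, 40]
Partition 2: pivot=36 at index 4 -> [-1, 19, 26, 17, 36, 40, 40]
Partition 3: pivot=17 at index 1 -> [-1, 17, 26, 19, 36, 40, 40]
Partition 4: pivot=19 at index 2 -> [-1, 17, 19, 26, 36, 40, 40]


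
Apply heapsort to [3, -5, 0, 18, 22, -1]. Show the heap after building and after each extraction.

Build heap: [22, 18, 0, 3, -5, -1]
Extract 22: [18, 3, 0, -1, -5, 22]
Extract 18: [3, -1, 0, -5, 18, 22]
Extract 3: [0, -1, -5, 3, 18, 22]
Extract 0: [-1, -5, 0, 3, 18, 22]
Extract -1: [-5, -1, 0, 3, 18, 22]


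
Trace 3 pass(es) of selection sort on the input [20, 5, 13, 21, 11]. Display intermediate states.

Pass 1: Select minimum 5 at index 1, swap -> [5, 20, 13, 21, 11]
Pass 2: Select minimum 11 at index 4, swap -> [5, 11, 13, 21, 20]
Pass 3: Select minimum 13 at index 2, swap -> [5, 11, 13, 21, 20]


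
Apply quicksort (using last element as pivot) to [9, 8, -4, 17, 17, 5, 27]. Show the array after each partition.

Partition 1: pivot=27 at index 6 -> [9, 8, -4, 17, 17, 5, 27]
Partition 2: pivot=5 at index 1 -> [-4, 5, 9, 17, 17, 8, 27]
Partition 3: pivot=8 at index 2 -> [-4, 5, 8, 17, 17, 9, 27]
Partition 4: pivot=9 at index 3 -> [-4, 5, 8, 9, 17, 17, 27]
Partition 5: pivot=17 at index 5 -> [-4, 5, 8, 9, 17, 17, 27]


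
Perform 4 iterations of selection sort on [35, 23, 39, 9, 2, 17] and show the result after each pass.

Pass 1: Select minimum 2 at index 4, swap -> [2, 23, 39, 9, 35, 17]
Pass 2: Select minimum 9 at index 3, swap -> [2, 9, 39, 23, 35, 17]
Pass 3: Select minimum 17 at index 5, swap -> [2, 9, 17, 23, 35, 39]
Pass 4: Select minimum 23 at index 3, swap -> [2, 9, 17, 23, 35, 39]


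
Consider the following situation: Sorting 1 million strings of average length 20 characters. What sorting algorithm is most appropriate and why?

Best choice: MSD radix sort or Mergesort
Reason: MSD radix sort is a non-comparison sort that buckets the strings by successive character positions, running in time proportional to the total number of characters examined rather than O(n log n) string comparisons; mergesort is a stable O(n log n)-comparison alternative that works for arbitrary variable-length keys


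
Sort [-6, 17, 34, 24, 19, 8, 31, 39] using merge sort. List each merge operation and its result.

Divide and conquer:
  Merge [-6] + [17] -> [-6, 17]
  Merge [34] + [24] -> [24, 34]
  Merge [-6, 17] + [24, 34] -> [-6, 17, 24, 34]
  Merge [19] + [8] -> [8, 19]
  Merge [31] + [39] -> [31, 39]
  Merge [8, 19] + [31, 39] -> [8, 19, 31, 39]
  Merge [-6, 17, 24, 34] + [8, 19, 31, 39] -> [-6, 8, 17, 19, 24, 31, 34, 39]


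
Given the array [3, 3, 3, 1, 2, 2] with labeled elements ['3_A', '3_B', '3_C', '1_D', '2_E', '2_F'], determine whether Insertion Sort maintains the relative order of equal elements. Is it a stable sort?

Trace Insertion Sort on the labeled array (the key is the number; the letter only tracks identity):
  Insert 3_B at index 1: [3_A, 3_B, 3_C, 1_D, 2_E, 2_F]
  Insert 3_C at index 2: [3_A, 3_B, 3_C, 1_D, 2_E, 2_F]
  Insert 1_D at index 0: [1_D, 3_A, 3_B, 3_C, 2_E, 2_F]
  Insert 2_E at index 1: [1_D, 2_E, 3_A, 3_B, 3_C, 2_F]
  Insert 2_F at index 2: [1_D, 2_E, 2_F, 3_A, 3_B, 3_C]
Final order: [1_D, 2_E, 2_F, 3_A, 3_B, 3_C]
Equal keys:
  value 2: originally 2_E, 2_F; after sorting 2_E, 2_F -> order preserved
  value 3: originally 3_A, 3_B, 3_C; after sorting 3_A, 3_B, 3_C -> order preserved
All equal keys kept their original relative order. Insertion Sort is stable: elements are shifted only while they are strictly greater than the key, so a key is inserted after any equal elements already placed.
Answer: Stable


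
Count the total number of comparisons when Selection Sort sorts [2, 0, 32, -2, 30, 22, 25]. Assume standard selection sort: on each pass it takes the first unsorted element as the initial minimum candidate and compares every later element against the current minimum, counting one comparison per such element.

Pass 1: scan indices 1..6 for the minimum = 6 comparison(s); min is -2, place at index 0 -> [-2, 0, 32, 2, 30, 22, 25]
Pass 2: scan indices 2..6 for the minimum = 5 comparison(s); min is 0, place at index 1 -> [-2, 0, 32, 2, 30, 22, 25]
Pass 3: scan indices 3..6 for the minimum = 4 comparison(s); min is 2, place at index 2 -> [-2, 0, 2, 32, 30, 22, 25]
Pass 4: scan indices 4..6 for the minimum = 3 comparison(s); min is 22, place at index 3 -> [-2, 0, 2, 22, 30, 32, 25]
Pass 5: scan indices 5..6 for the minimum = 2 comparison(s); min is 25, place at index 4 -> [-2, 0, 2, 22, 25, 32, 30]
Pass 6: scan indices 6..6 for the minimum = 1 comparison(s); min is 30, place at index 5 -> [-2, 0, 2, 22, 25, 30, 32]
Selection sort always scans the whole unsorted suffix, so the count is (n-1) + (n-2) + ... + 1 = n(n-1)/2 = 7*6/2 = 21 regardless of the input order.
Total comparisons: 6 + 5 + 4 + 3 + 2 + 1 = 21


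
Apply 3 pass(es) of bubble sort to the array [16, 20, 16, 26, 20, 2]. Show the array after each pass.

After pass 1: [16, 16, 20, 20, 2, 26] (3 swaps)
After pass 2: [16, 16, 20, 2, 20, 26] (1 swaps)
After pass 3: [16, 16, 2, 20, 20, 26] (1 swaps)
Total swaps: 5


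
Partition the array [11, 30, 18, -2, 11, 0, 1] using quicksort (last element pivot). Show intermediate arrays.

Partition 1: pivot=1 at index 2 -> [-2, 0, 1, 11, 11, 30, 18]
Partition 2: pivot=0 at index 1 -> [-2, 0, 1, 11, 11, 30, 18]
Partition 3: pivot=18 at index 5 -> [-2, 0, 1, 11, 11, 18, 30]
Partition 4: pivot=11 at index 4 -> [-2, 0, 1, 11, 11, 18, 30]


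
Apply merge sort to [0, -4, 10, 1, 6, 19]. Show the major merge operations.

Divide and conquer:
  Merge [-4] + [10] -> [-4, 10]
  Merge [0] + [-4, 10] -> [-4, 0, 10]
  Merge [6] + [19] -> [6, 19]
  Merge [1] + [6, 19] -> [1, 6, 19]
  Merge [-4, 0, 10] + [1, 6, 19] -> [-4, 0, 1, 6, 10, 19]


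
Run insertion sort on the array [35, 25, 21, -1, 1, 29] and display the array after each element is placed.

First element 35 is already 'sorted'
Insert 25: shifted 1 elements -> [25, 35, 21, -1, 1, 29]
Insert 21: shifted 2 elements -> [21, 25, 35, -1, 1, 29]
Insert -1: shifted 3 elements -> [-1, 21, 25, 35, 1, 29]
Insert 1: shifted 3 elements -> [-1, 1, 21, 25, 35, 29]
Insert 29: shifted 1 elements -> [-1, 1, 21, 25, 29, 35]


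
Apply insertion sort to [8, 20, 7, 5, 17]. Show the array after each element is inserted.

First element 8 is already 'sorted'
Insert 20: shifted 0 elements -> [8, 20, 7, 5, 17]
Insert 7: shifted 2 elements -> [7, 8, 20, 5, 17]
Insert 5: shifted 3 elements -> [5, 7, 8, 20, 17]
Insert 17: shifted 1 elements -> [5, 7, 8, 17, 20]


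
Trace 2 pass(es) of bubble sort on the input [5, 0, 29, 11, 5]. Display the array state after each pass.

After pass 1: [0, 5, 11, 5, 29] (3 swaps)
After pass 2: [0, 5, 5, 11, 29] (1 swaps)
Total swaps: 4


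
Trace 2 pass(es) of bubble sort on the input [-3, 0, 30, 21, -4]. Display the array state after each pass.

After pass 1: [-3, 0, 21, -4, 30] (2 swaps)
After pass 2: [-3, 0, -4, 21, 30] (1 swaps)
Total swaps: 3


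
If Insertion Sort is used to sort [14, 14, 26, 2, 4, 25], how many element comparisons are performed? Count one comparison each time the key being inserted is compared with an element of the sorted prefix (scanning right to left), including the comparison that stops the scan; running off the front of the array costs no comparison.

Insert 14: 14 <= 14 (stop) = 1 comparison(s) -> [14, 14, 26, 2, 4, 25]
Insert 26: 14 <= 26 (stop) = 1 comparison(s) -> [14, 14, 26, 2, 4, 25]
Insert 2: 26 > 2 (shift), 14 > 2 (shift), 14 > 2 (shift), reached front = 3 comparison(s) -> [2, 14, 14, 26, 4, 25]
Insert 4: 26 > 4 (shift), 14 > 4 (shift), 14 > 4 (shift), 2 <= 4 (stop) = 4 comparison(s) -> [2, 4, 14, 14, 26, 25]
Insert 25: 26 > 25 (shift), 14 <= 25 (stop) = 2 comparison(s) -> [2, 4, 14, 14, 25, 26]
Total comparisons: 1 + 1 + 3 + 4 + 2 = 11


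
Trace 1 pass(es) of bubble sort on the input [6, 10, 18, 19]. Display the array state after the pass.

After pass 1: [6, 10, 18, 19] (0 swaps)
Total swaps: 0


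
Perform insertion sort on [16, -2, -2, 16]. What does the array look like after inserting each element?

First element 16 is already 'sorted'
Insert -2: shifted 1 elements -> [-2, 16, -2, 16]
Insert -2: shifted 1 elements -> [-2, -2, 16, 16]
Insert 16: shifted 0 elements -> [-2, -2, 16, 16]


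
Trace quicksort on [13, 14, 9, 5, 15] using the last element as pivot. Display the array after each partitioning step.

Partition 1: pivot=15 at index 4 -> [13, 14, 9, 5, 15]
Partition 2: pivot=5 at index 0 -> [5, 14, 9, 13, 15]
Partition 3: pivot=13 at index 2 -> [5, 9, 13, 14, 15]


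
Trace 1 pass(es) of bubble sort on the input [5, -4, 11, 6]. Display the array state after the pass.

After pass 1: [-4, 5, 6, 11] (2 swaps)
Total swaps: 2


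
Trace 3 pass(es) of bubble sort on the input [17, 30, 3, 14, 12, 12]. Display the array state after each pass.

After pass 1: [17, 3, 14, 12, 12, 30] (4 swaps)
After pass 2: [3, 14, 12, 12, 17, 30] (4 swaps)
After pass 3: [3, 12, 12, 14, 17, 30] (2 swaps)
Total swaps: 10


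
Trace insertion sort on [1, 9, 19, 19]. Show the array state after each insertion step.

First element 1 is already 'sorted'
Insert 9: shifted 0 elements -> [1, 9, 19, 19]
Insert 19: shifted 0 elements -> [1, 9, 19, 19]
Insert 19: shifted 0 elements -> [1, 9, 19, 19]


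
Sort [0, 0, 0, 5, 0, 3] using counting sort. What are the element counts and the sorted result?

Count array: [4, 0, 0, 1, 0, 1]
(count[i] = number of elements equal to i)
Cumulative count: [4, 4, 4, 5, 5, 6]
Sorted: [0, 0, 0, 0, 3, 5]


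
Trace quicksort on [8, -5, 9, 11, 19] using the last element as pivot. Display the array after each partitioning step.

Partition 1: pivot=19 at index 4 -> [8, -5, 9, 11, 19]
Partition 2: pivot=11 at index 3 -> [8, -5, 9, 11, 19]
Partition 3: pivot=9 at index 2 -> [8, -5, 9, 11, 19]
Partition 4: pivot=-5 at index 0 -> [-5, 8, 9, 11, 19]


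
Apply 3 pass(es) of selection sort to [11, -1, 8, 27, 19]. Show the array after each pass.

Pass 1: Select minimum -1 at index 1, swap -> [-1, 11, 8, 27, 19]
Pass 2: Select minimum 8 at index 2, swap -> [-1, 8, 11, 27, 19]
Pass 3: Select minimum 11 at index 2, swap -> [-1, 8, 11, 27, 19]


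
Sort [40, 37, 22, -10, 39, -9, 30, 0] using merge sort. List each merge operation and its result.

Divide and conquer:
  Merge [40] + [37] -> [37, 40]
  Merge [22] + [-10] -> [-10, 22]
  Merge [37, 40] + [-10, 22] -> [-10, 22, 37, 40]
  Merge [39] + [-9] -> [-9, 39]
  Merge [30] + [0] -> [0, 30]
  Merge [-9, 39] + [0, 30] -> [-9, 0, 30, 39]
  Merge [-10, 22, 37, 40] + [-9, 0, 30, 39] -> [-10, -9, 0, 22, 30, 37, 39, 40]


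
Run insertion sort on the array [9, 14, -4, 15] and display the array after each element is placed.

First element 9 is already 'sorted'
Insert 14: shifted 0 elements -> [9, 14, -4, 15]
Insert -4: shifted 2 elements -> [-4, 9, 14, 15]
Insert 15: shifted 0 elements -> [-4, 9, 14, 15]


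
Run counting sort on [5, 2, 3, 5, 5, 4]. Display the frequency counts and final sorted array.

Count array: [0, 0, 1, 1, 1, 3]
(count[i] = number of elements equal to i)
Cumulative count: [0, 0, 1, 2, 3, 6]
Sorted: [2, 3, 4, 5, 5, 5]


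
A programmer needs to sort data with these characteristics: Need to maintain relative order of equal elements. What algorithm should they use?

Best choice: Merge sort or Insertion sort
Reason: Both are stable; quicksort and heapsort are not stable


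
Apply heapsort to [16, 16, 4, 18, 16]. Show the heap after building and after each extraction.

Build heap: [18, 16, 4, 16, 16]
Extract 18: [16, 16, 4, 16, 18]
Extract 16: [16, 16, 4, 16, 18]
Extract 16: [16, 4, 16, 16, 18]
Extract 16: [4, 16, 16, 16, 18]


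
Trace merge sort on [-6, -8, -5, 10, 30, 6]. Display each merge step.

Divide and conquer:
  Merge [-8] + [-5] -> [-8, -5]
  Merge [-6] + [-8, -5] -> [-8, -6, -5]
  Merge [30] + [6] -> [6, 30]
  Merge [10] + [6, 30] -> [6, 10, 30]
  Merge [-8, -6, -5] + [6, 10, 30] -> [-8, -6, -5, 6, 10, 30]


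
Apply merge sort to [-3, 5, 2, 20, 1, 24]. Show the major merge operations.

Divide and conquer:
  Merge [5] + [2] -> [2, 5]
  Merge [-3] + [2, 5] -> [-3, 2, 5]
  Merge [1] + [24] -> [1, 24]
  Merge [20] + [1, 24] -> [1, 20, 24]
  Merge [-3, 2, 5] + [1, 20, 24] -> [-3, 1, 2, 5, 20, 24]


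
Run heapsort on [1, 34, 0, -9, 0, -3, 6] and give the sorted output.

Build heap: [34, 1, 6, -9, 0, -3, 0]
Extract 34: [6, 1, 0, -9, 0, -3, 34]
Extract 6: [1, 0, 0, -9, -3, 6, 34]
Extract 1: [0, -3, 0, -9, 1, 6, 34]
Extract 0: [0, -3, -9, 0, 1, 6, 34]
Extract 0: [-3, -9, 0, 0, 1, 6, 34]
Extract -3: [-9, -3, 0, 0, 1, 6, 34]


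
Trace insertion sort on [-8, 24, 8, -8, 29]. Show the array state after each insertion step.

First element -8 is already 'sorted'
Insert 24: shifted 0 elements -> [-8, 24, 8, -8, 29]
Insert 8: shifted 1 elements -> [-8, 8, 24, -8, 29]
Insert -8: shifted 2 elements -> [-8, -8, 8, 24, 29]
Insert 29: shifted 0 elements -> [-8, -8, 8, 24, 29]


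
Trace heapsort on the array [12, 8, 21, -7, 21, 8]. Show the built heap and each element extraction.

Build heap: [21, 12, 21, -7, 8, 8]
Extract 21: [21, 12, 8, -7, 8, 21]
Extract 21: [12, 8, 8, -7, 21, 21]
Extract 12: [8, -7, 8, 12, 21, 21]
Extract 8: [8, -7, 8, 12, 21, 21]
Extract 8: [-7, 8, 8, 12, 21, 21]


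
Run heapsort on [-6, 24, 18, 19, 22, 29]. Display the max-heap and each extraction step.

Build heap: [29, 24, 18, 19, 22, -6]
Extract 29: [24, 22, 18, 19, -6, 29]
Extract 24: [22, 19, 18, -6, 24, 29]
Extract 22: [19, -6, 18, 22, 24, 29]
Extract 19: [18, -6, 19, 22, 24, 29]
Extract 18: [-6, 18, 19, 22, 24, 29]


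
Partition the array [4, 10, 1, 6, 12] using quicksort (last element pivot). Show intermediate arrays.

Partition 1: pivot=12 at index 4 -> [4, 10, 1, 6, 12]
Partition 2: pivot=6 at index 2 -> [4, 1, 6, 10, 12]
Partition 3: pivot=1 at index 0 -> [1, 4, 6, 10, 12]


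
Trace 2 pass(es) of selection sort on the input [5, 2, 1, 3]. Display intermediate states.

Pass 1: Select minimum 1 at index 2, swap -> [1, 2, 5, 3]
Pass 2: Select minimum 2 at index 1, swap -> [1, 2, 5, 3]


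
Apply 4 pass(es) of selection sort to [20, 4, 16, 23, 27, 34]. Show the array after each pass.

Pass 1: Select minimum 4 at index 1, swap -> [4, 20, 16, 23, 27, 34]
Pass 2: Select minimum 16 at index 2, swap -> [4, 16, 20, 23, 27, 34]
Pass 3: Select minimum 20 at index 2, swap -> [4, 16, 20, 23, 27, 34]
Pass 4: Select minimum 23 at index 3, swap -> [4, 16, 20, 23, 27, 34]


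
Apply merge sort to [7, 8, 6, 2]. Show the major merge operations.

Divide and conquer:
  Merge [7] + [8] -> [7, 8]
  Merge [6] + [2] -> [2, 6]
  Merge [7, 8] + [2, 6] -> [2, 6, 7, 8]


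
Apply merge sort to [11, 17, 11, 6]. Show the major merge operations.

Divide and conquer:
  Merge [11] + [17] -> [11, 17]
  Merge [11] + [6] -> [6, 11]
  Merge [11, 17] + [6, 11] -> [6, 11, 11, 17]


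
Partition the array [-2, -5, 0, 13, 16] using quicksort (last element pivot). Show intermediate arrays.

Partition 1: pivot=16 at index 4 -> [-2, -5, 0, 13, 16]
Partition 2: pivot=13 at index 3 -> [-2, -5, 0, 13, 16]
Partition 3: pivot=0 at index 2 -> [-2, -5, 0, 13, 16]
Partition 4: pivot=-5 at index 0 -> [-5, -2, 0, 13, 16]


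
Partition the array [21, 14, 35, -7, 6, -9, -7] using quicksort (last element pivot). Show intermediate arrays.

Partition 1: pivot=-7 at index 2 -> [-7, -9, -7, 21, 6, 14, 35]
Partition 2: pivot=-9 at index 0 -> [-9, -7, -7, 21, 6, 14, 35]
Partition 3: pivot=35 at index 6 -> [-9, -7, -7, 21, 6, 14, 35]
Partition 4: pivot=14 at index 4 -> [-9, -7, -7, 6, 14, 21, 35]


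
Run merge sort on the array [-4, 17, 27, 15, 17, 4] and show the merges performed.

Divide and conquer:
  Merge [17] + [27] -> [17, 27]
  Merge [-4] + [17, 27] -> [-4, 17, 27]
  Merge [17] + [4] -> [4, 17]
  Merge [15] + [4, 17] -> [4, 15, 17]
  Merge [-4, 17, 27] + [4, 15, 17] -> [-4, 4, 15, 17, 17, 27]


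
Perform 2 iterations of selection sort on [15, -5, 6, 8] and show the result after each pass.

Pass 1: Select minimum -5 at index 1, swap -> [-5, 15, 6, 8]
Pass 2: Select minimum 6 at index 2, swap -> [-5, 6, 15, 8]


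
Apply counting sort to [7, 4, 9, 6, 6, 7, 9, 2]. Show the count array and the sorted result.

Count array: [0, 0, 1, 0, 1, 0, 2, 2, 0, 2]
(count[i] = number of elements equal to i)
Cumulative count: [0, 0, 1, 1, 2, 2, 4, 6, 6, 8]
Sorted: [2, 4, 6, 6, 7, 7, 9, 9]


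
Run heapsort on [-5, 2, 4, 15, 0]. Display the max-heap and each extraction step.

Build heap: [15, 2, 4, -5, 0]
Extract 15: [4, 2, 0, -5, 15]
Extract 4: [2, -5, 0, 4, 15]
Extract 2: [0, -5, 2, 4, 15]
Extract 0: [-5, 0, 2, 4, 15]


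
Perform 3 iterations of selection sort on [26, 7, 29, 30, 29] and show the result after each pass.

Pass 1: Select minimum 7 at index 1, swap -> [7, 26, 29, 30, 29]
Pass 2: Select minimum 26 at index 1, swap -> [7, 26, 29, 30, 29]
Pass 3: Select minimum 29 at index 2, swap -> [7, 26, 29, 30, 29]


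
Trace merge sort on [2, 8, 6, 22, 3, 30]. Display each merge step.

Divide and conquer:
  Merge [8] + [6] -> [6, 8]
  Merge [2] + [6, 8] -> [2, 6, 8]
  Merge [3] + [30] -> [3, 30]
  Merge [22] + [3, 30] -> [3, 22, 30]
  Merge [2, 6, 8] + [3, 22, 30] -> [2, 3, 6, 8, 22, 30]


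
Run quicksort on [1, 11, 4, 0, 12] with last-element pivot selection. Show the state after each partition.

Partition 1: pivot=12 at index 4 -> [1, 11, 4, 0, 12]
Partition 2: pivot=0 at index 0 -> [0, 11, 4, 1, 12]
Partition 3: pivot=1 at index 1 -> [0, 1, 4, 11, 12]
Partition 4: pivot=11 at index 3 -> [0, 1, 4, 11, 12]


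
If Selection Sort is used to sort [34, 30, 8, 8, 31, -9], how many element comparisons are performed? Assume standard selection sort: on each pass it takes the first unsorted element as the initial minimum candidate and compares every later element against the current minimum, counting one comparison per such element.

Pass 1: scan indices 1..5 for the minimum = 5 comparison(s); min is -9, place at index 0 -> [-9, 30, 8, 8, 31, 34]
Pass 2: scan indices 2..5 for the minimum = 4 comparison(s); min is 8, place at index 1 -> [-9, 8, 30, 8, 31, 34]
Pass 3: scan indices 3..5 for the minimum = 3 comparison(s); min is 8, place at index 2 -> [-9, 8, 8, 30, 31, 34]
Pass 4: scan indices 4..5 for the minimum = 2 comparison(s); min is 30, place at index 3 -> [-9, 8, 8, 30, 31, 34]
Pass 5: scan indices 5..5 for the minimum = 1 comparison(s); min is 31, place at index 4 -> [-9, 8, 8, 30, 31, 34]
Selection sort always scans the whole unsorted suffix, so the count is (n-1) + (n-2) + ... + 1 = n(n-1)/2 = 6*5/2 = 15 regardless of the input order.
Total comparisons: 5 + 4 + 3 + 2 + 1 = 15


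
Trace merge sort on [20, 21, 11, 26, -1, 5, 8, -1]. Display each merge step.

Divide and conquer:
  Merge [20] + [21] -> [20, 21]
  Merge [11] + [26] -> [11, 26]
  Merge [20, 21] + [11, 26] -> [11, 20, 21, 26]
  Merge [-1] + [5] -> [-1, 5]
  Merge [8] + [-1] -> [-1, 8]
  Merge [-1, 5] + [-1, 8] -> [-1, -1, 5, 8]
  Merge [11, 20, 21, 26] + [-1, -1, 5, 8] -> [-1, -1, 5, 8, 11, 20, 21, 26]


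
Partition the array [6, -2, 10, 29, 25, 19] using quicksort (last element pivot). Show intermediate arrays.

Partition 1: pivot=19 at index 3 -> [6, -2, 10, 19, 25, 29]
Partition 2: pivot=10 at index 2 -> [6, -2, 10, 19, 25, 29]
Partition 3: pivot=-2 at index 0 -> [-2, 6, 10, 19, 25, 29]
Partition 4: pivot=29 at index 5 -> [-2, 6, 10, 19, 25, 29]


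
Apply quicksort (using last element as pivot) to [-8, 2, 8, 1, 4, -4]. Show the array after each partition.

Partition 1: pivot=-4 at index 1 -> [-8, -4, 8, 1, 4, 2]
Partition 2: pivot=2 at index 3 -> [-8, -4, 1, 2, 4, 8]
Partition 3: pivot=8 at index 5 -> [-8, -4, 1, 2, 4, 8]


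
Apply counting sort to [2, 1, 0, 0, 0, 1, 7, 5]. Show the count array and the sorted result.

Count array: [3, 2, 1, 0, 0, 1, 0, 1]
(count[i] = number of elements equal to i)
Cumulative count: [3, 5, 6, 6, 6, 7, 7, 8]
Sorted: [0, 0, 0, 1, 1, 2, 5, 7]


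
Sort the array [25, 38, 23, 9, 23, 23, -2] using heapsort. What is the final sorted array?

Build heap: [38, 25, 23, 9, 23, 23, -2]
Extract 38: [25, 23, 23, 9, -2, 23, 38]
Extract 25: [23, 23, 23, 9, -2, 25, 38]
Extract 23: [23, 9, 23, -2, 23, 25, 38]
Extract 23: [23, 9, -2, 23, 23, 25, 38]
Extract 23: [9, -2, 23, 23, 23, 25, 38]
Extract 9: [-2, 9, 23, 23, 23, 25, 38]


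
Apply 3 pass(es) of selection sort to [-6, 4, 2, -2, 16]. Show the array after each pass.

Pass 1: Select minimum -6 at index 0, swap -> [-6, 4, 2, -2, 16]
Pass 2: Select minimum -2 at index 3, swap -> [-6, -2, 2, 4, 16]
Pass 3: Select minimum 2 at index 2, swap -> [-6, -2, 2, 4, 16]


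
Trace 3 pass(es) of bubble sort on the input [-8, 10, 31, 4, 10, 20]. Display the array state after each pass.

After pass 1: [-8, 10, 4, 10, 20, 31] (3 swaps)
After pass 2: [-8, 4, 10, 10, 20, 31] (1 swaps)
After pass 3: [-8, 4, 10, 10, 20, 31] (0 swaps)
Total swaps: 4


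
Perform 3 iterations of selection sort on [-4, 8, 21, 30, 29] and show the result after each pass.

Pass 1: Select minimum -4 at index 0, swap -> [-4, 8, 21, 30, 29]
Pass 2: Select minimum 8 at index 1, swap -> [-4, 8, 21, 30, 29]
Pass 3: Select minimum 21 at index 2, swap -> [-4, 8, 21, 30, 29]


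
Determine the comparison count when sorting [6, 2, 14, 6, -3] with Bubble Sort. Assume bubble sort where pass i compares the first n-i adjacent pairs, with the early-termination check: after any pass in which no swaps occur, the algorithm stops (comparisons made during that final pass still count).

Pass 1: compare adjacent pairs (0,1)..(3,4) = 4 comparison(s), 3 swap(s) -> [2, 6, 6, -3, 14]
Pass 2: compare adjacent pairs (0,1)..(2,3) = 3 comparison(s), 1 swap(s) -> [2, 6, -3, 6, 14]
Pass 3: compare adjacent pairs (0,1)..(1,2) = 2 comparison(s), 1 swap(s) -> [2, -3, 6, 6, 14]
Pass 4: compare adjacent pairs (0,1)..(0,1) = 1 comparison(s), 1 swap(s) -> [-3, 2, 6, 6, 14]
Every pass made at least one swap, so all n-1 passes run.
Total comparisons: 4 + 3 + 2 + 1 = 10


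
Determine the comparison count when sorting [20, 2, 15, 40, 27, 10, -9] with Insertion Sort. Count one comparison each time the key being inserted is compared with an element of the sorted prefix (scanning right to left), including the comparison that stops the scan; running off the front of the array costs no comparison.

Insert 2: 20 > 2 (shift), reached front = 1 comparison(s) -> [2, 20, 15, 40, 27, 10, -9]
Insert 15: 20 > 15 (shift), 2 <= 15 (stop) = 2 comparison(s) -> [2, 15, 20, 40, 27, 10, -9]
Insert 40: 20 <= 40 (stop) = 1 comparison(s) -> [2, 15, 20, 40, 27, 10, -9]
Insert 27: 40 > 27 (shift), 20 <= 27 (stop) = 2 comparison(s) -> [2, 15, 20, 27, 40, 10, -9]
Insert 10: 40 > 10 (shift), 27 > 10 (shift), 20 > 10 (shift), 15 > 10 (shift), 2 <= 10 (stop) = 5 comparison(s) -> [2, 10, 15, 20, 27, 40, -9]
Insert -9: 40 > -9 (shift), 27 > -9 (shift), 20 > -9 (shift), 15 > -9 (shift), 10 > -9 (shift), 2 > -9 (shift), reached front = 6 comparison(s) -> [-9, 2, 10, 15, 20, 27, 40]
Total comparisons: 1 + 2 + 1 + 2 + 5 + 6 = 17


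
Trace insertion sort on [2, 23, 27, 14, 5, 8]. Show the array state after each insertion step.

First element 2 is already 'sorted'
Insert 23: shifted 0 elements -> [2, 23, 27, 14, 5, 8]
Insert 27: shifted 0 elements -> [2, 23, 27, 14, 5, 8]
Insert 14: shifted 2 elements -> [2, 14, 23, 27, 5, 8]
Insert 5: shifted 3 elements -> [2, 5, 14, 23, 27, 8]
Insert 8: shifted 3 elements -> [2, 5, 8, 14, 23, 27]


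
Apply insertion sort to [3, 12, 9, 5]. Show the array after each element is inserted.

First element 3 is already 'sorted'
Insert 12: shifted 0 elements -> [3, 12, 9, 5]
Insert 9: shifted 1 elements -> [3, 9, 12, 5]
Insert 5: shifted 2 elements -> [3, 5, 9, 12]


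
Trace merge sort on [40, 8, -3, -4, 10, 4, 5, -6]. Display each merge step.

Divide and conquer:
  Merge [40] + [8] -> [8, 40]
  Merge [-3] + [-4] -> [-4, -3]
  Merge [8, 40] + [-4, -3] -> [-4, -3, 8, 40]
  Merge [10] + [4] -> [4, 10]
  Merge [5] + [-6] -> [-6, 5]
  Merge [4, 10] + [-6, 5] -> [-6, 4, 5, 10]
  Merge [-4, -3, 8, 40] + [-6, 4, 5, 10] -> [-6, -4, -3, 4, 5, 8, 10, 40]


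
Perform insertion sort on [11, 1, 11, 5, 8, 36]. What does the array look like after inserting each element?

First element 11 is already 'sorted'
Insert 1: shifted 1 elements -> [1, 11, 11, 5, 8, 36]
Insert 11: shifted 0 elements -> [1, 11, 11, 5, 8, 36]
Insert 5: shifted 2 elements -> [1, 5, 11, 11, 8, 36]
Insert 8: shifted 2 elements -> [1, 5, 8, 11, 11, 36]
Insert 36: shifted 0 elements -> [1, 5, 8, 11, 11, 36]


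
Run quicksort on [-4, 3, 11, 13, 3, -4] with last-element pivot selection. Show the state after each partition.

Partition 1: pivot=-4 at index 1 -> [-4, -4, 11, 13, 3, 3]
Partition 2: pivot=3 at index 3 -> [-4, -4, 3, 3, 11, 13]
Partition 3: pivot=13 at index 5 -> [-4, -4, 3, 3, 11, 13]


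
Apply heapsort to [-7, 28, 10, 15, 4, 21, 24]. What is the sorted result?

Build heap: [28, 15, 24, -7, 4, 21, 10]
Extract 28: [24, 15, 21, -7, 4, 10, 28]
Extract 24: [21, 15, 10, -7, 4, 24, 28]
Extract 21: [15, 4, 10, -7, 21, 24, 28]
Extract 15: [10, 4, -7, 15, 21, 24, 28]
Extract 10: [4, -7, 10, 15, 21, 24, 28]
Extract 4: [-7, 4, 10, 15, 21, 24, 28]


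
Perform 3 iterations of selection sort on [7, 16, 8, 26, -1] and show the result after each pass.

Pass 1: Select minimum -1 at index 4, swap -> [-1, 16, 8, 26, 7]
Pass 2: Select minimum 7 at index 4, swap -> [-1, 7, 8, 26, 16]
Pass 3: Select minimum 8 at index 2, swap -> [-1, 7, 8, 26, 16]


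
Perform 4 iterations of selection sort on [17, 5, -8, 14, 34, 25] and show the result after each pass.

Pass 1: Select minimum -8 at index 2, swap -> [-8, 5, 17, 14, 34, 25]
Pass 2: Select minimum 5 at index 1, swap -> [-8, 5, 17, 14, 34, 25]
Pass 3: Select minimum 14 at index 3, swap -> [-8, 5, 14, 17, 34, 25]
Pass 4: Select minimum 17 at index 3, swap -> [-8, 5, 14, 17, 34, 25]


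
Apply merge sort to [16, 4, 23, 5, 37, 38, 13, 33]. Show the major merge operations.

Divide and conquer:
  Merge [16] + [4] -> [4, 16]
  Merge [23] + [5] -> [5, 23]
  Merge [4, 16] + [5, 23] -> [4, 5, 16, 23]
  Merge [37] + [38] -> [37, 38]
  Merge [13] + [33] -> [13, 33]
  Merge [37, 38] + [13, 33] -> [13, 33, 37, 38]
  Merge [4, 5, 16, 23] + [13, 33, 37, 38] -> [4, 5, 13, 16, 23, 33, 37, 38]


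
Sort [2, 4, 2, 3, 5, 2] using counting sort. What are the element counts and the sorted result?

Count array: [0, 0, 3, 1, 1, 1]
(count[i] = number of elements equal to i)
Cumulative count: [0, 0, 3, 4, 5, 6]
Sorted: [2, 2, 2, 3, 4, 5]


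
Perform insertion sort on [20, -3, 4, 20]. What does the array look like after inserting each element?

First element 20 is already 'sorted'
Insert -3: shifted 1 elements -> [-3, 20, 4, 20]
Insert 4: shifted 1 elements -> [-3, 4, 20, 20]
Insert 20: shifted 0 elements -> [-3, 4, 20, 20]


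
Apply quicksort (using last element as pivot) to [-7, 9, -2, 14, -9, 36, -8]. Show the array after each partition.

Partition 1: pivot=-8 at index 1 -> [-9, -8, -2, 14, -7, 36, 9]
Partition 2: pivot=9 at index 4 -> [-9, -8, -2, -7, 9, 36, 14]
Partition 3: pivot=-7 at index 2 -> [-9, -8, -7, -2, 9, 36, 14]
Partition 4: pivot=14 at index 5 -> [-9, -8, -7, -2, 9, 14, 36]


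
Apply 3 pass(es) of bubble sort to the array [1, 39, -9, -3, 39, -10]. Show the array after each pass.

After pass 1: [1, -9, -3, 39, -10, 39] (3 swaps)
After pass 2: [-9, -3, 1, -10, 39, 39] (3 swaps)
After pass 3: [-9, -3, -10, 1, 39, 39] (1 swaps)
Total swaps: 7


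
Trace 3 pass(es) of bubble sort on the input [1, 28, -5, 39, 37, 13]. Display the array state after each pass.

After pass 1: [1, -5, 28, 37, 13, 39] (3 swaps)
After pass 2: [-5, 1, 28, 13, 37, 39] (2 swaps)
After pass 3: [-5, 1, 13, 28, 37, 39] (1 swaps)
Total swaps: 6


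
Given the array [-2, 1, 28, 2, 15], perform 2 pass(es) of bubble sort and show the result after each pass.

After pass 1: [-2, 1, 2, 15, 28] (2 swaps)
After pass 2: [-2, 1, 2, 15, 28] (0 swaps)
Total swaps: 2


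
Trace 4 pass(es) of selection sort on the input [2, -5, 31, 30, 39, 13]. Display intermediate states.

Pass 1: Select minimum -5 at index 1, swap -> [-5, 2, 31, 30, 39, 13]
Pass 2: Select minimum 2 at index 1, swap -> [-5, 2, 31, 30, 39, 13]
Pass 3: Select minimum 13 at index 5, swap -> [-5, 2, 13, 30, 39, 31]
Pass 4: Select minimum 30 at index 3, swap -> [-5, 2, 13, 30, 39, 31]


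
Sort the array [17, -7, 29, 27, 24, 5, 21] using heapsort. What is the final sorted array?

Build heap: [29, 27, 21, -7, 24, 5, 17]
Extract 29: [27, 24, 21, -7, 17, 5, 29]
Extract 27: [24, 17, 21, -7, 5, 27, 29]
Extract 24: [21, 17, 5, -7, 24, 27, 29]
Extract 21: [17, -7, 5, 21, 24, 27, 29]
Extract 17: [5, -7, 17, 21, 24, 27, 29]
Extract 5: [-7, 5, 17, 21, 24, 27, 29]


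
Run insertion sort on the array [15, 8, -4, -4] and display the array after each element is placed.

First element 15 is already 'sorted'
Insert 8: shifted 1 elements -> [8, 15, -4, -4]
Insert -4: shifted 2 elements -> [-4, 8, 15, -4]
Insert -4: shifted 2 elements -> [-4, -4, 8, 15]


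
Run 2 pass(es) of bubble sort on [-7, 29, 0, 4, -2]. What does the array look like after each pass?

After pass 1: [-7, 0, 4, -2, 29] (3 swaps)
After pass 2: [-7, 0, -2, 4, 29] (1 swaps)
Total swaps: 4


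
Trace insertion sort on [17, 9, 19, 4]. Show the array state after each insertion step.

First element 17 is already 'sorted'
Insert 9: shifted 1 elements -> [9, 17, 19, 4]
Insert 19: shifted 0 elements -> [9, 17, 19, 4]
Insert 4: shifted 3 elements -> [4, 9, 17, 19]


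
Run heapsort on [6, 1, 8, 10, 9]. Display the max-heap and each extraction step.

Build heap: [10, 9, 8, 1, 6]
Extract 10: [9, 6, 8, 1, 10]
Extract 9: [8, 6, 1, 9, 10]
Extract 8: [6, 1, 8, 9, 10]
Extract 6: [1, 6, 8, 9, 10]


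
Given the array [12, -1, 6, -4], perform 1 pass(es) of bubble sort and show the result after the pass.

After pass 1: [-1, 6, -4, 12] (3 swaps)
Total swaps: 3


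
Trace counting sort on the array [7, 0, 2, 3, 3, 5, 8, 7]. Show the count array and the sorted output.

Count array: [1, 0, 1, 2, 0, 1, 0, 2, 1]
(count[i] = number of elements equal to i)
Cumulative count: [1, 1, 2, 4, 4, 5, 5, 7, 8]
Sorted: [0, 2, 3, 3, 5, 7, 7, 8]


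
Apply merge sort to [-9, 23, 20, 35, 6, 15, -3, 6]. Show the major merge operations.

Divide and conquer:
  Merge [-9] + [23] -> [-9, 23]
  Merge [20] + [35] -> [20, 35]
  Merge [-9, 23] + [20, 35] -> [-9, 20, 23, 35]
  Merge [6] + [15] -> [6, 15]
  Merge [-3] + [6] -> [-3, 6]
  Merge [6, 15] + [-3, 6] -> [-3, 6, 6, 15]
  Merge [-9, 20, 23, 35] + [-3, 6, 6, 15] -> [-9, -3, 6, 6, 15, 20, 23, 35]


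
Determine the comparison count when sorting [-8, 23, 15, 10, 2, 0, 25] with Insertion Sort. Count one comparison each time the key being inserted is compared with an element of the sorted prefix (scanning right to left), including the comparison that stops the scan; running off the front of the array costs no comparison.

Insert 23: -8 <= 23 (stop) = 1 comparison(s) -> [-8, 23, 15, 10, 2, 0, 25]
Insert 15: 23 > 15 (shift), -8 <= 15 (stop) = 2 comparison(s) -> [-8, 15, 23, 10, 2, 0, 25]
Insert 10: 23 > 10 (shift), 15 > 10 (shift), -8 <= 10 (stop) = 3 comparison(s) -> [-8, 10, 15, 23, 2, 0, 25]
Insert 2: 23 > 2 (shift), 15 > 2 (shift), 10 > 2 (shift), -8 <= 2 (stop) = 4 comparison(s) -> [-8, 2, 10, 15, 23, 0, 25]
Insert 0: 23 > 0 (shift), 15 > 0 (shift), 10 > 0 (shift), 2 > 0 (shift), -8 <= 0 (stop) = 5 comparison(s) -> [-8, 0, 2, 10, 15, 23, 25]
Insert 25: 23 <= 25 (stop) = 1 comparison(s) -> [-8, 0, 2, 10, 15, 23, 25]
Total comparisons: 1 + 2 + 3 + 4 + 5 + 1 = 16


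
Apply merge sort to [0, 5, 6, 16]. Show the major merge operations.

Divide and conquer:
  Merge [0] + [5] -> [0, 5]
  Merge [6] + [16] -> [6, 16]
  Merge [0, 5] + [6, 16] -> [0, 5, 6, 16]


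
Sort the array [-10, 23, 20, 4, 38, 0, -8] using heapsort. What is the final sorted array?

Build heap: [38, 23, 20, 4, -10, 0, -8]
Extract 38: [23, 4, 20, -8, -10, 0, 38]
Extract 23: [20, 4, 0, -8, -10, 23, 38]
Extract 20: [4, -8, 0, -10, 20, 23, 38]
Extract 4: [0, -8, -10, 4, 20, 23, 38]
Extract 0: [-8, -10, 0, 4, 20, 23, 38]
Extract -8: [-10, -8, 0, 4, 20, 23, 38]


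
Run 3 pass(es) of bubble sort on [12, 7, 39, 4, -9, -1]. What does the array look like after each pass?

After pass 1: [7, 12, 4, -9, -1, 39] (4 swaps)
After pass 2: [7, 4, -9, -1, 12, 39] (3 swaps)
After pass 3: [4, -9, -1, 7, 12, 39] (3 swaps)
Total swaps: 10


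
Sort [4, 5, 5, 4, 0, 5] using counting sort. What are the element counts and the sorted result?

Count array: [1, 0, 0, 0, 2, 3]
(count[i] = number of elements equal to i)
Cumulative count: [1, 1, 1, 1, 3, 6]
Sorted: [0, 4, 4, 5, 5, 5]


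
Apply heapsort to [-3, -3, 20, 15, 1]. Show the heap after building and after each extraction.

Build heap: [20, 15, -3, -3, 1]
Extract 20: [15, 1, -3, -3, 20]
Extract 15: [1, -3, -3, 15, 20]
Extract 1: [-3, -3, 1, 15, 20]
Extract -3: [-3, -3, 1, 15, 20]


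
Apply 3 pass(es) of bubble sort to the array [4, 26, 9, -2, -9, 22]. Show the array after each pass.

After pass 1: [4, 9, -2, -9, 22, 26] (4 swaps)
After pass 2: [4, -2, -9, 9, 22, 26] (2 swaps)
After pass 3: [-2, -9, 4, 9, 22, 26] (2 swaps)
Total swaps: 8


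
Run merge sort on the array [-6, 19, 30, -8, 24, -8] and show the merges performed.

Divide and conquer:
  Merge [19] + [30] -> [19, 30]
  Merge [-6] + [19, 30] -> [-6, 19, 30]
  Merge [24] + [-8] -> [-8, 24]
  Merge [-8] + [-8, 24] -> [-8, -8, 24]
  Merge [-6, 19, 30] + [-8, -8, 24] -> [-8, -8, -6, 19, 24, 30]


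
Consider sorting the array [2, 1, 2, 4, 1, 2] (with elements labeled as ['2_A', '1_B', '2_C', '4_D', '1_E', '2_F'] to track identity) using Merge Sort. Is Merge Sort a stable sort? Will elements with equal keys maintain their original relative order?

Trace Merge Sort on the labeled array (the key is the number; the letter only tracks identity):
  Merge [1_B] + [2_C] -> [1_B, 2_C]
  Merge [2_A] + [1_B, 2_C] -> [1_B, 2_A, 2_C]
  Merge [1_E] + [2_F] -> [1_E, 2_F]
  Merge [4_D] + [1_E, 2_F] -> [1_E, 2_F, 4_D]
  Merge [1_B, 2_A, 2_C] + [1_E, 2_F, 4_D] -> [1_B, 1_E, 2_A, 2_C, 2_F, 4_D]
Final order: [1_B, 1_E, 2_A, 2_C, 2_F, 4_D]
Equal keys:
  value 1: originally 1_B, 1_E; after sorting 1_B, 1_E -> order preserved
  value 2: originally 2_A, 2_C, 2_F; after sorting 2_A, 2_C, 2_F -> order preserved
All equal keys kept their original relative order. Merge Sort is stable: when the heads of the two halves are equal the merge takes from the left half first.
Answer: Stable


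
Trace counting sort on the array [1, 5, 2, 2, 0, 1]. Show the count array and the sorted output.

Count array: [1, 2, 2, 0, 0, 1]
(count[i] = number of elements equal to i)
Cumulative count: [1, 3, 5, 5, 5, 6]
Sorted: [0, 1, 1, 2, 2, 5]


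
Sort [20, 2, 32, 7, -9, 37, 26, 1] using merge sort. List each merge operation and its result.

Divide and conquer:
  Merge [20] + [2] -> [2, 20]
  Merge [32] + [7] -> [7, 32]
  Merge [2, 20] + [7, 32] -> [2, 7, 20, 32]
  Merge [-9] + [37] -> [-9, 37]
  Merge [26] + [1] -> [1, 26]
  Merge [-9, 37] + [1, 26] -> [-9, 1, 26, 37]
  Merge [2, 7, 20, 32] + [-9, 1, 26, 37] -> [-9, 1, 2, 7, 20, 26, 32, 37]


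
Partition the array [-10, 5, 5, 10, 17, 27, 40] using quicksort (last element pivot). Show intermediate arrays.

Partition 1: pivot=40 at index 6 -> [-10, 5, 5, 10, 17, 27, 40]
Partition 2: pivot=27 at index 5 -> [-10, 5, 5, 10, 17, 27, 40]
Partition 3: pivot=17 at index 4 -> [-10, 5, 5, 10, 17, 27, 40]
Partition 4: pivot=10 at index 3 -> [-10, 5, 5, 10, 17, 27, 40]
Partition 5: pivot=5 at index 2 -> [-10, 5, 5, 10, 17, 27, 40]
Partition 6: pivot=5 at index 1 -> [-10, 5, 5, 10, 17, 27, 40]


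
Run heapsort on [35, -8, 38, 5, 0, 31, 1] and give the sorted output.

Build heap: [38, 5, 35, -8, 0, 31, 1]
Extract 38: [35, 5, 31, -8, 0, 1, 38]
Extract 35: [31, 5, 1, -8, 0, 35, 38]
Extract 31: [5, 0, 1, -8, 31, 35, 38]
Extract 5: [1, 0, -8, 5, 31, 35, 38]
Extract 1: [0, -8, 1, 5, 31, 35, 38]
Extract 0: [-8, 0, 1, 5, 31, 35, 38]


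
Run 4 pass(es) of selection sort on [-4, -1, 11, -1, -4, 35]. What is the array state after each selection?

Pass 1: Select minimum -4 at index 0, swap -> [-4, -1, 11, -1, -4, 35]
Pass 2: Select minimum -4 at index 4, swap -> [-4, -4, 11, -1, -1, 35]
Pass 3: Select minimum -1 at index 3, swap -> [-4, -4, -1, 11, -1, 35]
Pass 4: Select minimum -1 at index 4, swap -> [-4, -4, -1, -1, 11, 35]


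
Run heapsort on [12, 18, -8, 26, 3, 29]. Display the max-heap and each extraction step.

Build heap: [29, 26, 12, 18, 3, -8]
Extract 29: [26, 18, 12, -8, 3, 29]
Extract 26: [18, 3, 12, -8, 26, 29]
Extract 18: [12, 3, -8, 18, 26, 29]
Extract 12: [3, -8, 12, 18, 26, 29]
Extract 3: [-8, 3, 12, 18, 26, 29]


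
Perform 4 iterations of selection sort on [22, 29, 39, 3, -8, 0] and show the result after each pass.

Pass 1: Select minimum -8 at index 4, swap -> [-8, 29, 39, 3, 22, 0]
Pass 2: Select minimum 0 at index 5, swap -> [-8, 0, 39, 3, 22, 29]
Pass 3: Select minimum 3 at index 3, swap -> [-8, 0, 3, 39, 22, 29]
Pass 4: Select minimum 22 at index 4, swap -> [-8, 0, 3, 22, 39, 29]


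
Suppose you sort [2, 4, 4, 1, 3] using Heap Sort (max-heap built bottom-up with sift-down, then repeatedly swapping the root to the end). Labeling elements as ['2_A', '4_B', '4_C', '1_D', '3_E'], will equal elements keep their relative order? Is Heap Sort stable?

Trace Heap Sort on the labeled array (the key is the number; the letter only tracks identity):
  Build max-heap: [4_B, 3_E, 4_C, 1_D, 2_A]
  Swap root 4_B to index 4, re-heapify first 4 -> [4_C, 3_E, 2_A, 1_D, 4_B]
  Swap root 4_C to index 3, re-heapify first 3 -> [3_E, 1_D, 2_A, 4_C, 4_B]
  Swap root 3_E to index 2, re-heapify first 2 -> [2_A, 1_D, 3_E, 4_C, 4_B]
  Swap root 2_A to index 1, re-heapify first 1 -> [1_D, 2_A, 3_E, 4_C, 4_B]
Final order: [1_D, 2_A, 3_E, 4_C, 4_B]
Equal keys:
  value 4: originally 4_B, 4_C; after sorting 4_C, 4_B -> order changed
Equal keys were reordered, so Heap Sort is not stable: heap construction and root-to-end swaps move elements without regard to the original order of equal keys. (One such input is enough; an unstable sort may happen to preserve order on other inputs, but it gives no guarantee.)
Answer: Not stable
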